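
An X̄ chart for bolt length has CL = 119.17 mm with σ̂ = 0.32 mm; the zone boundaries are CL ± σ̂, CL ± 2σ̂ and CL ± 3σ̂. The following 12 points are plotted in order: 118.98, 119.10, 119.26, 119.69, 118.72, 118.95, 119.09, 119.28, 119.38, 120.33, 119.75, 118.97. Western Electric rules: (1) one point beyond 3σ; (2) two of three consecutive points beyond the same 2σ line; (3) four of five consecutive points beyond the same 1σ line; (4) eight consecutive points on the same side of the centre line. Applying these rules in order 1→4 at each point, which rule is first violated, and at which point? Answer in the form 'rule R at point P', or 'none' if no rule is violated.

rule 1 at point 10

Zone of each point (C = within 1σ̂, B = 1σ̂–2σ̂, A = 2σ̂–3σ̂, * = beyond 3σ̂; sign = side of CL): 1:-C, 2:-C, 3:+C, 4:+B, 5:-B, 6:-C, 7:-C, 8:+C, 9:+C, 10:+*, 11:+B, 12:-C
Rule 1 (one point beyond the 3σ limits) is satisfied at point 10.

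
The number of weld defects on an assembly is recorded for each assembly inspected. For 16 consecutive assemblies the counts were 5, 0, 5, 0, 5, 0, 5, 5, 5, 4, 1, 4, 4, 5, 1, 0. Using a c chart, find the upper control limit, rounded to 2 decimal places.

c̄ = (5 + 0 + 5 + 0 + 5 + 0 + 5 + 5 + 5 + 4 + 1 + 4 + 4 + 5 + 1 + 0) / 16 = 49 / 16 = 3.0625
UCL = c̄ + 3√c̄ = 3.0625 + 3 × √3.0625 = 3.0625 + 3 × 1.7500 = 8.3125

8.31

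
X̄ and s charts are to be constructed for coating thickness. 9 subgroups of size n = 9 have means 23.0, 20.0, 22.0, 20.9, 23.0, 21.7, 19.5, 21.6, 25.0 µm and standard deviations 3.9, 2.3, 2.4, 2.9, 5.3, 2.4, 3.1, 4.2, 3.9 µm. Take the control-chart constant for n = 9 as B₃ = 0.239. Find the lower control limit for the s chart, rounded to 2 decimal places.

s̄ = (3.9 + 2.3 + 2.4 + 2.9 + 5.3 + 2.4 + 3.1 + 4.2 + 3.9) / 9 = 3.3778
LCL_s = B₃·s̄ = 0.239 × 3.3778 = 0.8073

0.81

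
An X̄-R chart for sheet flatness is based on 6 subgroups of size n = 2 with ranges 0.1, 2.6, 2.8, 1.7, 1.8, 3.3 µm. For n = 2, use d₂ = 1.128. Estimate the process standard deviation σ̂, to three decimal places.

R̄ = (0.1 + 2.6 + 2.8 + 1.7 + 1.8 + 3.3) / 6 = 2.0500
σ̂ = R̄ / d₂ = 2.0500 / 1.128 = 1.8174

1.817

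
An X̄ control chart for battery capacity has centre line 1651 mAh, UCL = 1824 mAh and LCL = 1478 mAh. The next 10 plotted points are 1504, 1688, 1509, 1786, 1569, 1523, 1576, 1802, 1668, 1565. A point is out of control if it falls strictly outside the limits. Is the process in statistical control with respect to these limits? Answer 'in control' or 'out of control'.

in control

All 10 points lie within [1478, 1824].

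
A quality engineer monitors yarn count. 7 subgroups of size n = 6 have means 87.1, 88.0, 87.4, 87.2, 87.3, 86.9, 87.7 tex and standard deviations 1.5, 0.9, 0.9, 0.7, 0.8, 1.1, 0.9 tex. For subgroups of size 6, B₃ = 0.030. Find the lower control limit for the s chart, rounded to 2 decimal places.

s̄ = (1.5 + 0.9 + 0.9 + 0.7 + 0.8 + 1.1 + 0.9) / 7 = 0.9714
LCL_s = B₃·s̄ = 0.030 × 0.9714 = 0.0291

0.03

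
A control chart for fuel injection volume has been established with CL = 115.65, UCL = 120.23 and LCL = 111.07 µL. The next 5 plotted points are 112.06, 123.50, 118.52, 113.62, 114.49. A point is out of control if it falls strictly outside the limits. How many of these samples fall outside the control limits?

1

Compare each point to [111.07, 120.23]: sample 2 = 123.50 > UCL.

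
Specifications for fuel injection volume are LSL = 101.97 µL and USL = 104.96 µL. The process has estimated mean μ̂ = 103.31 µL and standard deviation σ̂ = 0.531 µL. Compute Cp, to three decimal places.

Cp = (USL − LSL) / (6σ̂) = (104.96 − 101.97) / (6 × 0.531) = 2.9900 / 3.1860 = 0.9385

0.938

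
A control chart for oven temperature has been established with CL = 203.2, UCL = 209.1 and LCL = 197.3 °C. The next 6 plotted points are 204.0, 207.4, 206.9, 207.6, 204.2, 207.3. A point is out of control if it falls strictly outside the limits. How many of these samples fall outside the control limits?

All 6 points lie within [197.3, 209.1].

0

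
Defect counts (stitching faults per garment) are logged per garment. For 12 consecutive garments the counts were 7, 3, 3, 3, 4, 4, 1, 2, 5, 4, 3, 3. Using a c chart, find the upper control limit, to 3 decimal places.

c̄ = (7 + 3 + 3 + 3 + 4 + 4 + 1 + 2 + 5 + 4 + 3 + 3) / 12 = 42 / 12 = 3.5000
UCL = c̄ + 3√c̄ = 3.5000 + 3 × √3.5000 = 3.5000 + 3 × 1.8708 = 9.1125

9.112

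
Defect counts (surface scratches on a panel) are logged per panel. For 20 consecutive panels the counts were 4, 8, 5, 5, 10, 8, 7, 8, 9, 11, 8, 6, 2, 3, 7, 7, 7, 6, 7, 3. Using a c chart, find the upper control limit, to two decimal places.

14.23

c̄ = (4 + 8 + 5 + 5 + 10 + 8 + 7 + 8 + 9 + 11 + 8 + 6 + 2 + 3 + 7 + 7 + 7 + 6 + 7 + 3) / 20 = 131 / 20 = 6.5500
UCL = c̄ + 3√c̄ = 6.5500 + 3 × √6.5500 = 6.5500 + 3 × 2.5593 = 14.2279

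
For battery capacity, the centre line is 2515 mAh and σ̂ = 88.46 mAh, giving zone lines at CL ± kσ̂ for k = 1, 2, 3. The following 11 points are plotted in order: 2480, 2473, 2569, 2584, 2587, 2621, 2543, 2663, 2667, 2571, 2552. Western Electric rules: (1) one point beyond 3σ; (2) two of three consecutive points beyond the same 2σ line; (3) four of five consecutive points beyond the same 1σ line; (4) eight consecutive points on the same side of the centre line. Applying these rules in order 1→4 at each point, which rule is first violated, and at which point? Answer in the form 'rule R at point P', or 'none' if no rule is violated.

Zone of each point (C = within 1σ̂, B = 1σ̂–2σ̂, A = 2σ̂–3σ̂, * = beyond 3σ̂; sign = side of CL): 1:-C, 2:-C, 3:+C, 4:+C, 5:+C, 6:+B, 7:+C, 8:+B, 9:+B, 10:+C, 11:+C
Rule 4 (eight consecutive points on the same side of the centre line) is satisfied at point 10.

rule 4 at point 10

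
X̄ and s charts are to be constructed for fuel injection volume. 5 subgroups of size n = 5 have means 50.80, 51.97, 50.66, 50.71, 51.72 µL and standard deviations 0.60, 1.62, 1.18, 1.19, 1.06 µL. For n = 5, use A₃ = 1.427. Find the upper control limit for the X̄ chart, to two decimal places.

X̄̄ = (50.80 + 51.97 + 50.66 + 50.71 + 51.72) / 5 = 51.1720
s̄ = (0.60 + 1.62 + 1.18 + 1.19 + 1.06) / 5 = 1.1300
UCL = X̄̄ + A₃·s̄ = 51.1720 + 1.427 × 1.1300 = 52.7845

52.78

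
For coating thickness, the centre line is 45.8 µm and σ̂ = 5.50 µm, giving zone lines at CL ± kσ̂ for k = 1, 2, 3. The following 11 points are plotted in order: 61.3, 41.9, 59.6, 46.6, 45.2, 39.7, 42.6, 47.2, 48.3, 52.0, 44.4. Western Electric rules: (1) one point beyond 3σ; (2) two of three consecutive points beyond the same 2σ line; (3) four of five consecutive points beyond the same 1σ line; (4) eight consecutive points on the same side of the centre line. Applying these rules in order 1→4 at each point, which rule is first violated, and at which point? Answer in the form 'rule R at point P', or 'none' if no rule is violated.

rule 2 at point 3

Zone of each point (C = within 1σ̂, B = 1σ̂–2σ̂, A = 2σ̂–3σ̂, * = beyond 3σ̂; sign = side of CL): 1:+A, 2:-C, 3:+A, 4:+C, 5:-C, 6:-B, 7:-C, 8:+C, 9:+C, 10:+B, 11:-C
Rule 2 (two of three consecutive points beyond the same 2σ limit) is satisfied at point 3.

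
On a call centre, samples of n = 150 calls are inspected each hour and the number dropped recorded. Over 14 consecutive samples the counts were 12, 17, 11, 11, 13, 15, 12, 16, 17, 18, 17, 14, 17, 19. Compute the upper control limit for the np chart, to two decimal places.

p̄ = Σdᵢ / (k·n) = 209 / (14 × 150) = 0.09952
UCL = np̄ + 3·√(np̄(1−p̄)) = 14.9286 + 3 × √(14.9286×0.90048) = 14.9286 + 3 × 3.6664 = 25.9279

25.93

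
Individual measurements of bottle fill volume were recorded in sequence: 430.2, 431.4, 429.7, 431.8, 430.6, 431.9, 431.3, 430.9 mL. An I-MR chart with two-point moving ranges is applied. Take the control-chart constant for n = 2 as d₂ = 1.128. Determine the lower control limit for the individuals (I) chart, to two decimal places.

X̄ = (430.2 + 431.4 + 429.7 + 431.8 + 430.6 + 431.9 + 431.3 + 430.9) / 8 = 430.9750
Moving ranges: 1.2, 1.7, 2.1, 1.2, 1.3, 0.6, 0.4; M̄R̄ = 8.5000 / 7 = 1.2143
LCL = X̄ − 3·M̄R̄/d₂ = 430.9750 − 3 × 1.2143 / 1.128 = 427.7455

427.75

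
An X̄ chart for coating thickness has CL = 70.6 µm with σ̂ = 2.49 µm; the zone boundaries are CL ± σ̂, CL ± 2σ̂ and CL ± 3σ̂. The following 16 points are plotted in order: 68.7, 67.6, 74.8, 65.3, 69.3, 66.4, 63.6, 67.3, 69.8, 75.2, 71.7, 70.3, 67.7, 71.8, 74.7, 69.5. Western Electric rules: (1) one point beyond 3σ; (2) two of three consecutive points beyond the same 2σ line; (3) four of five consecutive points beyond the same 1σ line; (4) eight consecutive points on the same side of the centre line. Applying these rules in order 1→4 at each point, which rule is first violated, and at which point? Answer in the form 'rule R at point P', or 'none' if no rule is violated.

Zone of each point (C = within 1σ̂, B = 1σ̂–2σ̂, A = 2σ̂–3σ̂, * = beyond 3σ̂; sign = side of CL): 1:-C, 2:-B, 3:+B, 4:-A, 5:-C, 6:-B, 7:-A, 8:-B, 9:-C, 10:+B, 11:+C, 12:-C, 13:-B, 14:+C, 15:+B, 16:-C
Rule 3 (four of five consecutive points beyond the same 1σ limit) is satisfied at point 8.

rule 3 at point 8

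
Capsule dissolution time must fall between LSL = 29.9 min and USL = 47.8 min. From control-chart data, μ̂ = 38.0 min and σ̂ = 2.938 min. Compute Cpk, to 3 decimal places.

Cpu = (USL − μ̂) / (3σ̂) = (47.8 − 38.0) / (3 × 2.938) = 1.1119; Cpl = (μ̂ − LSL) / (3σ̂) = (38.0 − 29.9) / (3 × 2.938) = 0.9190; Cpk = min(Cpu, Cpl) = 0.9190

0.919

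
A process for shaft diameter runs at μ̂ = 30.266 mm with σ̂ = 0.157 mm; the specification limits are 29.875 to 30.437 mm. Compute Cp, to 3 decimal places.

Cp = (USL − LSL) / (6σ̂) = (30.437 − 29.875) / (6 × 0.157) = 0.5620 / 0.9420 = 0.5966

0.597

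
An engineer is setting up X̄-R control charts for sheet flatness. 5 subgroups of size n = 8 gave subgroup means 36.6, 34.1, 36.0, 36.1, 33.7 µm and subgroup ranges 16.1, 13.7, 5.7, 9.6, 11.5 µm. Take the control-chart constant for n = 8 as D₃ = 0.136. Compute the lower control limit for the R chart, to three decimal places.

1.540

R̄ = (16.1 + 13.7 + 5.7 + 9.6 + 11.5) / 5 = 56.6000 / 5 = 11.3200
LCL_R = D₃·R̄ = 0.136 × 11.3200 = 1.5395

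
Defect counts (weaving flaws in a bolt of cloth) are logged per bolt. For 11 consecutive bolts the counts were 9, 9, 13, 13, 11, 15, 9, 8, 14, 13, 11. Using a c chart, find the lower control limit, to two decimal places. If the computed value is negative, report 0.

1.25

c̄ = (9 + 9 + 13 + 13 + 11 + 15 + 9 + 8 + 14 + 13 + 11) / 11 = 125 / 11 = 11.3636
LCL = c̄ − 3√c̄ = 11.3636 − 3 × 3.3710 = 1.2506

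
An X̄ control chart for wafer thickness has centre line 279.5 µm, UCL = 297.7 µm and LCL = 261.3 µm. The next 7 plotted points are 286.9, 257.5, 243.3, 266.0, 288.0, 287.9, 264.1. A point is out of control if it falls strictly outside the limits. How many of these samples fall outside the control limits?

Compare each point to [261.3, 297.7]: sample 2 = 257.5 < LCL; sample 3 = 243.3 < LCL.

2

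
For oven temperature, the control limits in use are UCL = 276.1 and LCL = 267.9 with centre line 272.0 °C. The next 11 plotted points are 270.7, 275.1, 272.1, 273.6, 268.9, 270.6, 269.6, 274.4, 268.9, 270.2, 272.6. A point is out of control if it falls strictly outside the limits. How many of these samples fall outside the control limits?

0

All 11 points lie within [267.9, 276.1].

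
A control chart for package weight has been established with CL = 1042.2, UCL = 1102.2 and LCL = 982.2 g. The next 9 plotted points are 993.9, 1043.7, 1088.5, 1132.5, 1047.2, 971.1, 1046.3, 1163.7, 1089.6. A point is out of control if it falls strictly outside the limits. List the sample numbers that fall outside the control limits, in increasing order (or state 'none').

Compare each point to [982.2, 1102.2]: sample 4 = 1132.5 > UCL; sample 6 = 971.1 < LCL; sample 8 = 1163.7 > UCL.

4, 6, 8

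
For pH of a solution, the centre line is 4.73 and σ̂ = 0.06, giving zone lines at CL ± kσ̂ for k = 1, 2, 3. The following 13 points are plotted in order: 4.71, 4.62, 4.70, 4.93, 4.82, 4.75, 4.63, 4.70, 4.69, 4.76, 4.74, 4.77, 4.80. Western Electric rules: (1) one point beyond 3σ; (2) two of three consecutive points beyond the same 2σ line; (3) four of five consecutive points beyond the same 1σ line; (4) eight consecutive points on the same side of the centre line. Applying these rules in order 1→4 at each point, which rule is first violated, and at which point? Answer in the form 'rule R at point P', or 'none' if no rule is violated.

Zone of each point (C = within 1σ̂, B = 1σ̂–2σ̂, A = 2σ̂–3σ̂, * = beyond 3σ̂; sign = side of CL): 1:-C, 2:-B, 3:-C, 4:+*, 5:+B, 6:+C, 7:-B, 8:-C, 9:-C, 10:+C, 11:+C, 12:+C, 13:+B
Rule 1 (one point beyond the 3σ limits) is satisfied at point 4.

rule 1 at point 4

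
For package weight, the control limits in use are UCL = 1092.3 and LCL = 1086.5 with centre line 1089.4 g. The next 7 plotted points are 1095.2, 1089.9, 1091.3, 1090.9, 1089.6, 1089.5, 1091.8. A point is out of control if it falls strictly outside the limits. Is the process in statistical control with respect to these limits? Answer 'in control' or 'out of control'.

Compare each point to [1086.5, 1092.3]: sample 1 = 1095.2 > UCL.

out of control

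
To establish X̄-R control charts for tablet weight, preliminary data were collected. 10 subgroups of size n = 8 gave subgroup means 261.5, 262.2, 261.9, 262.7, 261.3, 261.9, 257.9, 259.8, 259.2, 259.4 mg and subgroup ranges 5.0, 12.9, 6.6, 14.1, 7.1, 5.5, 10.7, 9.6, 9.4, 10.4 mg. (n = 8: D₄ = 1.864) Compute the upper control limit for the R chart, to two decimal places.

R̄ = (5.0 + 12.9 + 6.6 + 14.1 + 7.1 + 5.5 + 10.7 + 9.6 + 9.4 + 10.4) / 10 = 91.3000 / 10 = 9.1300
UCL_R = D₄·R̄ = 1.864 × 9.1300 = 17.0183

17.02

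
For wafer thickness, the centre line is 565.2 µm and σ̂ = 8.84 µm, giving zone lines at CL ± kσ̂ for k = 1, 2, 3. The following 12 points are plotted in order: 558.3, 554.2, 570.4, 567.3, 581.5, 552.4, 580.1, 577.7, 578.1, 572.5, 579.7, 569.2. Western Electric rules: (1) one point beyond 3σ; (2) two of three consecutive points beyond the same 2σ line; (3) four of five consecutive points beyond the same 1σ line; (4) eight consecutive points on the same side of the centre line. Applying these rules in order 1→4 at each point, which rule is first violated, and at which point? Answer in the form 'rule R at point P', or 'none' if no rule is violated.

rule 3 at point 9

Zone of each point (C = within 1σ̂, B = 1σ̂–2σ̂, A = 2σ̂–3σ̂, * = beyond 3σ̂; sign = side of CL): 1:-C, 2:-B, 3:+C, 4:+C, 5:+B, 6:-B, 7:+B, 8:+B, 9:+B, 10:+C, 11:+B, 12:+C
Rule 3 (four of five consecutive points beyond the same 1σ limit) is satisfied at point 9.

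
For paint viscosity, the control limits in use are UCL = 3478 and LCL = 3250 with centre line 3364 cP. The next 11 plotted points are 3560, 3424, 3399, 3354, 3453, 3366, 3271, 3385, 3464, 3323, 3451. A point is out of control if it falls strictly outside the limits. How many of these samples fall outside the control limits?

Compare each point to [3250, 3478]: sample 1 = 3560 > UCL.

1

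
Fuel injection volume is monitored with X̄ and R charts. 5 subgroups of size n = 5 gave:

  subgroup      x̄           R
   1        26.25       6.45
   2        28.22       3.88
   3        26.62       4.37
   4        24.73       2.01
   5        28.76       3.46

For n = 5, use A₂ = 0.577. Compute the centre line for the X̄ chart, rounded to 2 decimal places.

26.92

X̄̄ = (26.25 + 28.22 + 26.62 + 24.73 + 28.76) / 5 = 134.5800 / 5 = 26.9160
CL = X̄̄ = 26.9160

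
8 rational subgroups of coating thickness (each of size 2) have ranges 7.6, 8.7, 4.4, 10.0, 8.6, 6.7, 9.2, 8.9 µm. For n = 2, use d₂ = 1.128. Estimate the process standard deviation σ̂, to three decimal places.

7.103

R̄ = (7.6 + 8.7 + 4.4 + 10.0 + 8.6 + 6.7 + 9.2 + 8.9) / 8 = 8.0125
σ̂ = R̄ / d₂ = 8.0125 / 1.128 = 7.1033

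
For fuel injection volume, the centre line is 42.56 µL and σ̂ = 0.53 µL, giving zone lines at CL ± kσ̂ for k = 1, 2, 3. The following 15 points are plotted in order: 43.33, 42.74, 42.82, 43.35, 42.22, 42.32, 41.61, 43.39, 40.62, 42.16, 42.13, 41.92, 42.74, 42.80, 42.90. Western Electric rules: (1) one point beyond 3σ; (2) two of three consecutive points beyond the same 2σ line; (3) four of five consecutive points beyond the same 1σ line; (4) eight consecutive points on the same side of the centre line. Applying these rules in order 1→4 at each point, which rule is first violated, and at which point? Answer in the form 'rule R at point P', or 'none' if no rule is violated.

rule 1 at point 9

Zone of each point (C = within 1σ̂, B = 1σ̂–2σ̂, A = 2σ̂–3σ̂, * = beyond 3σ̂; sign = side of CL): 1:+B, 2:+C, 3:+C, 4:+B, 5:-C, 6:-C, 7:-B, 8:+B, 9:-*, 10:-C, 11:-C, 12:-B, 13:+C, 14:+C, 15:+C
Rule 1 (one point beyond the 3σ limits) is satisfied at point 9.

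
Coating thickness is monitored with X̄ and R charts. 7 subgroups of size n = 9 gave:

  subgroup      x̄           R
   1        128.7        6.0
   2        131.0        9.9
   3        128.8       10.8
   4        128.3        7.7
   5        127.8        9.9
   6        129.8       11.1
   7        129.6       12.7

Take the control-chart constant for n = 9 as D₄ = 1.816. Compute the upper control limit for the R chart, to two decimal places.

R̄ = (6.0 + 9.9 + 10.8 + 7.7 + 9.9 + 11.1 + 12.7) / 7 = 68.1000 / 7 = 9.7286
UCL_R = D₄·R̄ = 1.816 × 9.7286 = 17.6671

17.67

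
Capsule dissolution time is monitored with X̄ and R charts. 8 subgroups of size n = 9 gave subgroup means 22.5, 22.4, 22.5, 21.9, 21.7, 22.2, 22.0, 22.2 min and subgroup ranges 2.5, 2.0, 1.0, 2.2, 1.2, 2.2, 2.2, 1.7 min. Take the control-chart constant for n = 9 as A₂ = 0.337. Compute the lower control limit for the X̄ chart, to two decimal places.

21.54

X̄̄ = (22.5 + 22.4 + 22.5 + 21.9 + 21.7 + 22.2 + 22.0 + 22.2) / 8 = 177.4000 / 8 = 22.1750
R̄ = (2.5 + 2.0 + 1.0 + 2.2 + 1.2 + 2.2 + 2.2 + 1.7) / 8 = 15.0000 / 8 = 1.8750
LCL = X̄̄ − A₂·R̄ = 22.1750 − 0.337 × 1.8750 = 21.5431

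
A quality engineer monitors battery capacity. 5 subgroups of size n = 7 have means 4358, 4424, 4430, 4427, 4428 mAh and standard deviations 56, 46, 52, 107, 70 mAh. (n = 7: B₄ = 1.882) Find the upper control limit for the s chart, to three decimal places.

124.588

s̄ = (56 + 46 + 52 + 107 + 70) / 5 = 66.2000
UCL_s = B₄·s̄ = 1.882 × 66.2000 = 124.5884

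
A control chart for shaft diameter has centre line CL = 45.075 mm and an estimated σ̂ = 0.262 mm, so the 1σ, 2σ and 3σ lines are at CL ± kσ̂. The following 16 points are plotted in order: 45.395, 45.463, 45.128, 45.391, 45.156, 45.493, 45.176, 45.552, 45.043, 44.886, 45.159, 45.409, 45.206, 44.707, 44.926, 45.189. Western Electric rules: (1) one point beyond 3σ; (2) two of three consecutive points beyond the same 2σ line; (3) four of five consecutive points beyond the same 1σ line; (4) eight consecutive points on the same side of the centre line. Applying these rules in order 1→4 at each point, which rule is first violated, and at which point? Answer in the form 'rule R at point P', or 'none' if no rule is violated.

Zone of each point (C = within 1σ̂, B = 1σ̂–2σ̂, A = 2σ̂–3σ̂, * = beyond 3σ̂; sign = side of CL): 1:+B, 2:+B, 3:+C, 4:+B, 5:+C, 6:+B, 7:+C, 8:+B, 9:-C, 10:-C, 11:+C, 12:+B, 13:+C, 14:-B, 15:-C, 16:+C
Rule 4 (eight consecutive points on the same side of the centre line) is satisfied at point 8.

rule 4 at point 8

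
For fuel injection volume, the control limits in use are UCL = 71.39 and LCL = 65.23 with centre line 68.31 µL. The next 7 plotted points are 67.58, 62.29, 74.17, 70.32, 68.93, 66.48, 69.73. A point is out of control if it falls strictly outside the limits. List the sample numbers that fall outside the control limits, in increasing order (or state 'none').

Compare each point to [65.23, 71.39]: sample 2 = 62.29 < LCL; sample 3 = 74.17 > UCL.

2, 3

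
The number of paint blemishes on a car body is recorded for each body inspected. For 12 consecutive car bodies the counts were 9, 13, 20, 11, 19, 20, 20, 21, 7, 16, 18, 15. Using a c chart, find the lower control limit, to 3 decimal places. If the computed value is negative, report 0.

c̄ = (9 + 13 + 20 + 11 + 19 + 20 + 20 + 21 + 7 + 16 + 18 + 15) / 12 = 189 / 12 = 15.7500
LCL = c̄ − 3√c̄ = 15.7500 − 3 × 3.9686 = 3.8441

3.844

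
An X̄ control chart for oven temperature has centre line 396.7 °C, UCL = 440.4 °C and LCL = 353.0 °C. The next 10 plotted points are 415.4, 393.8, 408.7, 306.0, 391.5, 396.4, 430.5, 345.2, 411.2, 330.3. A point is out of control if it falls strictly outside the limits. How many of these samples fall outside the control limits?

3

Compare each point to [353.0, 440.4]: sample 4 = 306.0 < LCL; sample 8 = 345.2 < LCL; sample 10 = 330.3 < LCL.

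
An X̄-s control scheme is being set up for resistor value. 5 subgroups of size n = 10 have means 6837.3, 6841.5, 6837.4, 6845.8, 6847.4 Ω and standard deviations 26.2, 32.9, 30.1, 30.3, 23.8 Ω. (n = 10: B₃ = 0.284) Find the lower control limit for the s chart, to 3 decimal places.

s̄ = (26.2 + 32.9 + 30.1 + 30.3 + 23.8) / 5 = 28.6600
LCL_s = B₃·s̄ = 0.284 × 28.6600 = 8.1394

8.139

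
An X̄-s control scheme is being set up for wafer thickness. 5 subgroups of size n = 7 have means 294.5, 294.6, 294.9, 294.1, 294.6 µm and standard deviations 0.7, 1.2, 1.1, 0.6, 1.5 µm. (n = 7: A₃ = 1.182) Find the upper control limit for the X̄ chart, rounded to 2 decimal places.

X̄̄ = (294.5 + 294.6 + 294.9 + 294.1 + 294.6) / 5 = 294.5400
s̄ = (0.7 + 1.2 + 1.1 + 0.6 + 1.5) / 5 = 1.0200
UCL = X̄̄ + A₃·s̄ = 294.5400 + 1.182 × 1.0200 = 295.7456

295.75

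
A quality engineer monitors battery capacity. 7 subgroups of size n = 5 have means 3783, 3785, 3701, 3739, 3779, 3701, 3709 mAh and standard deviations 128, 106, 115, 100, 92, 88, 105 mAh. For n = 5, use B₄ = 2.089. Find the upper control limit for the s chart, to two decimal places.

s̄ = (128 + 106 + 115 + 100 + 92 + 88 + 105) / 7 = 104.8571
UCL_s = B₄·s̄ = 2.089 × 104.8571 = 219.0466

219.05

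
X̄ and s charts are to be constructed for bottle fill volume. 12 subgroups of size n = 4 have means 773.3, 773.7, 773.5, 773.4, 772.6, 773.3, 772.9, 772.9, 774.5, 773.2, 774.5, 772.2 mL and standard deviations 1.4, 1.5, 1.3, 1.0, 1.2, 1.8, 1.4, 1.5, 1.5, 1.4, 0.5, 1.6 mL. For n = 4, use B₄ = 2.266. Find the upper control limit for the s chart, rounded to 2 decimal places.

3.04

s̄ = (1.4 + 1.5 + 1.3 + 1.0 + 1.2 + 1.8 + 1.4 + 1.5 + 1.5 + 1.4 + 0.5 + 1.6) / 12 = 1.3417
UCL_s = B₄·s̄ = 2.266 × 1.3417 = 3.0402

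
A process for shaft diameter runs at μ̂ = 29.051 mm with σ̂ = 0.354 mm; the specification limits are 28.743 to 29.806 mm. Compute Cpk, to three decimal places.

0.290

Cpu = (USL − μ̂) / (3σ̂) = (29.806 − 29.051) / (3 × 0.354) = 0.7109; Cpl = (μ̂ − LSL) / (3σ̂) = (29.051 − 28.743) / (3 × 0.354) = 0.2900; Cpk = min(Cpu, Cpl) = 0.2900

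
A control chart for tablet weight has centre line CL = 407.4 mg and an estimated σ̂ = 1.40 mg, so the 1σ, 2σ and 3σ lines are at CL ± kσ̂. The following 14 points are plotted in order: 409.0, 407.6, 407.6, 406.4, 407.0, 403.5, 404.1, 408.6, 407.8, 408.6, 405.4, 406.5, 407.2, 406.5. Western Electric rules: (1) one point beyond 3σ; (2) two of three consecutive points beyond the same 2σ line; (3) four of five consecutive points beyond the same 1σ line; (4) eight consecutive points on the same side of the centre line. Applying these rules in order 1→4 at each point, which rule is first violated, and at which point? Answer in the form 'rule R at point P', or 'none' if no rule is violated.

rule 2 at point 7

Zone of each point (C = within 1σ̂, B = 1σ̂–2σ̂, A = 2σ̂–3σ̂, * = beyond 3σ̂; sign = side of CL): 1:+B, 2:+C, 3:+C, 4:-C, 5:-C, 6:-A, 7:-A, 8:+C, 9:+C, 10:+C, 11:-B, 12:-C, 13:-C, 14:-C
Rule 2 (two of three consecutive points beyond the same 2σ limit) is satisfied at point 7.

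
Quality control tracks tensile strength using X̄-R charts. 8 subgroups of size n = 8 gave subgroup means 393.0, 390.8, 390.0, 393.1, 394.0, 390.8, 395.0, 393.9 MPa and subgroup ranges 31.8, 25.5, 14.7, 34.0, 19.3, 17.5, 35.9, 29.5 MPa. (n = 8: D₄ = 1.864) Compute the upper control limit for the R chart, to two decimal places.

R̄ = (31.8 + 25.5 + 14.7 + 34.0 + 19.3 + 17.5 + 35.9 + 29.5) / 8 = 208.2000 / 8 = 26.0250
UCL_R = D₄·R̄ = 1.864 × 26.0250 = 48.5106

48.51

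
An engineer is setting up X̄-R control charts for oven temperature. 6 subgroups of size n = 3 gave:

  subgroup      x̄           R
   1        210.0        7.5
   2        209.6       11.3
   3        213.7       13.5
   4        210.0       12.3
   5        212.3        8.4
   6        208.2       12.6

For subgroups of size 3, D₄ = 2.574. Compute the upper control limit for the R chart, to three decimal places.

28.142

R̄ = (7.5 + 11.3 + 13.5 + 12.3 + 8.4 + 12.6) / 6 = 65.6000 / 6 = 10.9333
UCL_R = D₄·R̄ = 2.574 × 10.9333 = 28.1424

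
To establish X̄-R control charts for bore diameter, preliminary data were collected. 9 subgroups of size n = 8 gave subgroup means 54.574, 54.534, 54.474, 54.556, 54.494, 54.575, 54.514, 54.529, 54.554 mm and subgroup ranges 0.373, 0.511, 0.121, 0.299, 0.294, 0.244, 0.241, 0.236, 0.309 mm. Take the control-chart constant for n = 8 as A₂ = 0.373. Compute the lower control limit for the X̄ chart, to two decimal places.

54.42

X̄̄ = (54.574 + 54.534 + 54.474 + 54.556 + 54.494 + 54.575 + 54.514 + 54.529 + 54.554) / 9 = 490.8040 / 9 = 54.5338
R̄ = (0.373 + 0.511 + 0.121 + 0.299 + 0.294 + 0.244 + 0.241 + 0.236 + 0.309) / 9 = 2.6280 / 9 = 0.2920
LCL = X̄̄ − A₂·R̄ = 54.5338 − 0.373 × 0.2920 = 54.4249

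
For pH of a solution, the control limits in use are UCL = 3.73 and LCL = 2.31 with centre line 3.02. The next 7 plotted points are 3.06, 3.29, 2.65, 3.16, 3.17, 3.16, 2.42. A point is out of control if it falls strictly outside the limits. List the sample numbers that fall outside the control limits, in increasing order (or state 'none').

none

All 7 points lie within [2.31, 3.73].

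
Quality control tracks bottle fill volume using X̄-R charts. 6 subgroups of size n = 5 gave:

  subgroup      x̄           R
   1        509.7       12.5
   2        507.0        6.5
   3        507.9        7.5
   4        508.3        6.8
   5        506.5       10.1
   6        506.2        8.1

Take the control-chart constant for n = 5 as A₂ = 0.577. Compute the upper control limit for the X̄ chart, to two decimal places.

512.55

X̄̄ = (509.7 + 507.0 + 507.9 + 508.3 + 506.5 + 506.2) / 6 = 3045.6000 / 6 = 507.6000
R̄ = (12.5 + 6.5 + 7.5 + 6.8 + 10.1 + 8.1) / 6 = 51.5000 / 6 = 8.5833
UCL = X̄̄ + A₂·R̄ = 507.6000 + 0.577 × 8.5833 = 512.5526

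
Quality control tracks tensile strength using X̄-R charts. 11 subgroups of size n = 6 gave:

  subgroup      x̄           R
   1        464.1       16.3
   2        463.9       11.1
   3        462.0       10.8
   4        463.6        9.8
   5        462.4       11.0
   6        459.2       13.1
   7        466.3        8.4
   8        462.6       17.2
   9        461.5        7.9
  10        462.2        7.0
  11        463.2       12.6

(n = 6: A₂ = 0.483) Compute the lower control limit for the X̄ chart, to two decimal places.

X̄̄ = (464.1 + 463.9 + 462.0 + 463.6 + 462.4 + 459.2 + 466.3 + 462.6 + 461.5 + 462.2 + 463.2) / 11 = 5091.0000 / 11 = 462.8182
R̄ = (16.3 + 11.1 + 10.8 + 9.8 + 11.0 + 13.1 + 8.4 + 17.2 + 7.9 + 7.0 + 12.6) / 11 = 125.2000 / 11 = 11.3818
LCL = X̄̄ − A₂·R̄ = 462.8182 − 0.483 × 11.3818 = 457.3208

457.32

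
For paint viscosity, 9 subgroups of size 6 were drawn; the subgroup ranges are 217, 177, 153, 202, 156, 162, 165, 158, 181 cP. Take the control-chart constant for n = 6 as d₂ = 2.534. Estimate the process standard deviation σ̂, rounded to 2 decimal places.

R̄ = (217 + 177 + 153 + 202 + 156 + 162 + 165 + 158 + 181) / 9 = 174.5556
σ̂ = R̄ / d₂ = 174.5556 / 2.534 = 68.8854

68.89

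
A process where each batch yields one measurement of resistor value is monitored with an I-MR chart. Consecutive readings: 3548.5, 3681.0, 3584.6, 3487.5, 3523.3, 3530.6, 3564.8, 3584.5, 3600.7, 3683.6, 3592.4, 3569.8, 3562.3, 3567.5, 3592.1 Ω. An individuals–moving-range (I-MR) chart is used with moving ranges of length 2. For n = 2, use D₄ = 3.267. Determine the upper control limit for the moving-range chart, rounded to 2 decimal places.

157.10

Moving ranges: 132.5, 96.4, 97.1, 35.8, 7.3, 34.2, 19.7, 16.2, 82.9, 91.2, 22.6, 7.5, 5.2, 24.6; M̄R̄ = 673.2000 / 14 = 48.0857
UCL_MR = D₄·M̄R̄ = 3.267 × 48.0857 = 157.0960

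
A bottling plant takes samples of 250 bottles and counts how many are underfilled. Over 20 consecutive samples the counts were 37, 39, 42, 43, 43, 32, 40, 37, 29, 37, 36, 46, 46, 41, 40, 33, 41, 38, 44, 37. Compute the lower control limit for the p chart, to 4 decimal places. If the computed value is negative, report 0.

0.0873

p̄ = Σdᵢ / (k·n) = 781 / (20 × 250) = 0.15620
LCL = p̄ − 3·√(p̄(1−p̄)/n) = 0.15620 − 3 × 0.02296 = 0.08732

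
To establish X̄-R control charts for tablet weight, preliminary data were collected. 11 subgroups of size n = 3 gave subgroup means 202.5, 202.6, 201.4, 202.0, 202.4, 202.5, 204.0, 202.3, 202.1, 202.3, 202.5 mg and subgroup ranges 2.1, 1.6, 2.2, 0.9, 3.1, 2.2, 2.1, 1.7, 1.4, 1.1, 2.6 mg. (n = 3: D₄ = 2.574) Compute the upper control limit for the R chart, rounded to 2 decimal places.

R̄ = (2.1 + 1.6 + 2.2 + 0.9 + 3.1 + 2.2 + 2.1 + 1.7 + 1.4 + 1.1 + 2.6) / 11 = 21.0000 / 11 = 1.9091
UCL_R = D₄·R̄ = 2.574 × 1.9091 = 4.9140

4.91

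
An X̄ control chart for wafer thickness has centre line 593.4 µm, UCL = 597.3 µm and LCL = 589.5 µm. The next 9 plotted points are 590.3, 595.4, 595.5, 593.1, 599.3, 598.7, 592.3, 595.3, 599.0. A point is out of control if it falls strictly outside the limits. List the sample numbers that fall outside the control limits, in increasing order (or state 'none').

Compare each point to [589.5, 597.3]: sample 5 = 599.3 > UCL; sample 6 = 598.7 > UCL; sample 9 = 599.0 > UCL.

5, 6, 9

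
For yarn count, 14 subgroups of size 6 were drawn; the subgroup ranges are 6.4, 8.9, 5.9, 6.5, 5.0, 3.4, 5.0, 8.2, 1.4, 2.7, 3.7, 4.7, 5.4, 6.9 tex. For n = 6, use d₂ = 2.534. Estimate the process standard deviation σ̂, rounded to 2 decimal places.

2.09

R̄ = (6.4 + 8.9 + 5.9 + 6.5 + 5.0 + 3.4 + 5.0 + 8.2 + 1.4 + 2.7 + 3.7 + 4.7 + 5.4 + 6.9) / 14 = 5.2929
σ̂ = R̄ / d₂ = 5.2929 / 2.534 = 2.0887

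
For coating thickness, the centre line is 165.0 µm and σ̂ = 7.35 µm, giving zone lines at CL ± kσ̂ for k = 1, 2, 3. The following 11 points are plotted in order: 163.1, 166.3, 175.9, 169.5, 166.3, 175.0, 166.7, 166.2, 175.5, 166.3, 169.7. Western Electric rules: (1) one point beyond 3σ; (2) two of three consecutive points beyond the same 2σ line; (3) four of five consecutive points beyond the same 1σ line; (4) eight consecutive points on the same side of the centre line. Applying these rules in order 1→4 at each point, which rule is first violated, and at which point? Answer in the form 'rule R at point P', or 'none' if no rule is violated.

rule 4 at point 9

Zone of each point (C = within 1σ̂, B = 1σ̂–2σ̂, A = 2σ̂–3σ̂, * = beyond 3σ̂; sign = side of CL): 1:-C, 2:+C, 3:+B, 4:+C, 5:+C, 6:+B, 7:+C, 8:+C, 9:+B, 10:+C, 11:+C
Rule 4 (eight consecutive points on the same side of the centre line) is satisfied at point 9.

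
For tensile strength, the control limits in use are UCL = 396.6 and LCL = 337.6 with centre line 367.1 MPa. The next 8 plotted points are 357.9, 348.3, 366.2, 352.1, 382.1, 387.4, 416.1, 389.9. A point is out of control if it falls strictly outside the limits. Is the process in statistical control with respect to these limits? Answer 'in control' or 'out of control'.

Compare each point to [337.6, 396.6]: sample 7 = 416.1 > UCL.

out of control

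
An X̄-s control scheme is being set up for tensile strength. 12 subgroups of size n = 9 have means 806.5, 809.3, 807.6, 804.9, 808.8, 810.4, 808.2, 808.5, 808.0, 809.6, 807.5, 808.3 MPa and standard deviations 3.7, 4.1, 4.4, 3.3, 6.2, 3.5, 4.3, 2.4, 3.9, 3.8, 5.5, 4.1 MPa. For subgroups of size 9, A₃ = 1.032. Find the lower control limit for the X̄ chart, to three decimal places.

803.902

X̄̄ = (806.5 + 809.3 + 807.6 + 804.9 + 808.8 + 810.4 + 808.2 + 808.5 + 808.0 + 809.6 + 807.5 + 808.3) / 12 = 808.1333
s̄ = (3.7 + 4.1 + 4.4 + 3.3 + 6.2 + 3.5 + 4.3 + 2.4 + 3.9 + 3.8 + 5.5 + 4.1) / 12 = 4.1000
LCL = X̄̄ − A₃·s̄ = 808.1333 − 1.032 × 4.1000 = 803.9021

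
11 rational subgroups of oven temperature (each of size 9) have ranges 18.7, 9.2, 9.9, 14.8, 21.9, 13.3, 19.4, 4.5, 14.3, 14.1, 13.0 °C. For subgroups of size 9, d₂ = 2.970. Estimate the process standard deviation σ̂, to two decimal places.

R̄ = (18.7 + 9.2 + 9.9 + 14.8 + 21.9 + 13.3 + 19.4 + 4.5 + 14.3 + 14.1 + 13.0) / 11 = 13.9182
σ̂ = R̄ / d₂ = 13.9182 / 2.970 = 4.6863

4.69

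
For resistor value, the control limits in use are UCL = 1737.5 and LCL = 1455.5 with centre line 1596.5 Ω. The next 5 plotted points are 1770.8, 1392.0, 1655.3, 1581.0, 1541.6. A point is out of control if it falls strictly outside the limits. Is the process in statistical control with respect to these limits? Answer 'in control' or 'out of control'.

out of control

Compare each point to [1455.5, 1737.5]: sample 1 = 1770.8 > UCL; sample 2 = 1392.0 < LCL.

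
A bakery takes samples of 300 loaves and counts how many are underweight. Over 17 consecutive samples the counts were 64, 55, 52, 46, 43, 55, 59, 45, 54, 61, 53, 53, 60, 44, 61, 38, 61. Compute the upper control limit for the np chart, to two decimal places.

73.02

p̄ = Σdᵢ / (k·n) = 904 / (17 × 300) = 0.17725
UCL = np̄ + 3·√(np̄(1−p̄)) = 53.1765 + 3 × √(53.1765×0.82275) = 53.1765 + 3 × 6.6144 = 73.0198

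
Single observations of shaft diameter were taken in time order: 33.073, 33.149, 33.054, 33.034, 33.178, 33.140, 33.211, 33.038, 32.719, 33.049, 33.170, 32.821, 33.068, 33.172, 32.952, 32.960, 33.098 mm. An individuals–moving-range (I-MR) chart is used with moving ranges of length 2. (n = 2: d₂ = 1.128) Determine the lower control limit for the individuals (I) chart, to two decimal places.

X̄ = (33.073 + 33.149 + 33.054 + 33.034 + 33.178 + 33.140 + 33.211 + 33.038 + 32.719 + 33.049 + 33.170 + 32.821 + 33.068 + 33.172 + 32.952 + 32.960 + 33.098) / 17 = 33.0521
Moving ranges: 0.076, 0.095, 0.020, 0.144, 0.038, 0.071, 0.173, 0.319, 0.330, 0.121, 0.349, 0.247, 0.104, 0.220, 0.008, 0.138; M̄R̄ = 2.4530 / 16 = 0.1533
LCL = X̄ − 3·M̄R̄/d₂ = 33.0521 − 3 × 0.1533 / 1.128 = 32.6444

32.64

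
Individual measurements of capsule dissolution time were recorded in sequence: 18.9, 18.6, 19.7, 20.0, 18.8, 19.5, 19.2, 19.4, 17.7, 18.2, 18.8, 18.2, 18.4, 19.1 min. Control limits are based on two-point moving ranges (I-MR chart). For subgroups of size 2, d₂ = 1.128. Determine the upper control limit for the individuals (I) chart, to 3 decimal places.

X̄ = (18.9 + 18.6 + 19.7 + 20.0 + 18.8 + 19.5 + 19.2 + 19.4 + 17.7 + 18.2 + 18.8 + 18.2 + 18.4 + 19.1) / 14 = 18.8929
Moving ranges: 0.3, 1.1, 0.3, 1.2, 0.7, 0.3, 0.2, 1.7, 0.5, 0.6, 0.6, 0.2, 0.7; M̄R̄ = 8.4000 / 13 = 0.6462
UCL = X̄ + 3·M̄R̄/d₂ = 18.8929 + 3 × 0.6462 / 1.128 = 20.6114

20.611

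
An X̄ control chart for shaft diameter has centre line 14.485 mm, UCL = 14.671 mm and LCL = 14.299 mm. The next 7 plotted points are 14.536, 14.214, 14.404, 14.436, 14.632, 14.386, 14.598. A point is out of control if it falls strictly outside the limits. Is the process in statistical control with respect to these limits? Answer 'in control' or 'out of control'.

Compare each point to [14.299, 14.671]: sample 2 = 14.214 < LCL.

out of control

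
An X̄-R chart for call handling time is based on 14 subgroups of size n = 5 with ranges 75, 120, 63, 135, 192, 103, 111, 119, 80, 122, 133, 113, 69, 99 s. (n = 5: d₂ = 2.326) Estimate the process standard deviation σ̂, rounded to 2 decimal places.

47.11

R̄ = (75 + 120 + 63 + 135 + 192 + 103 + 111 + 119 + 80 + 122 + 133 + 113 + 69 + 99) / 14 = 109.5714
σ̂ = R̄ / d₂ = 109.5714 / 2.326 = 47.1072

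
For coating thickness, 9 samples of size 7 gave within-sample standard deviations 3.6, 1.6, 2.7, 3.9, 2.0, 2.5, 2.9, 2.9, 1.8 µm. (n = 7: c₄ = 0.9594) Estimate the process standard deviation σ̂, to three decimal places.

2.768

s̄ = (3.6 + 1.6 + 2.7 + 3.9 + 2.0 + 2.5 + 2.9 + 2.9 + 1.8) / 9 = 2.6556
σ̂ = s̄ / c₄ = 2.6556 / 0.9594 = 2.7679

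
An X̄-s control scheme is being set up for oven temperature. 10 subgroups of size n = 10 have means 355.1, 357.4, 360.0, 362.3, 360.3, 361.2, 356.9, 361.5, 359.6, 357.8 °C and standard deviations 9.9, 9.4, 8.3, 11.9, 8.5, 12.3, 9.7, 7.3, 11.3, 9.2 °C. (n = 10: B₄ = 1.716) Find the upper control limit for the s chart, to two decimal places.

16.78

s̄ = (9.9 + 9.4 + 8.3 + 11.9 + 8.5 + 12.3 + 9.7 + 7.3 + 11.3 + 9.2) / 10 = 9.7800
UCL_s = B₄·s̄ = 1.716 × 9.7800 = 16.7825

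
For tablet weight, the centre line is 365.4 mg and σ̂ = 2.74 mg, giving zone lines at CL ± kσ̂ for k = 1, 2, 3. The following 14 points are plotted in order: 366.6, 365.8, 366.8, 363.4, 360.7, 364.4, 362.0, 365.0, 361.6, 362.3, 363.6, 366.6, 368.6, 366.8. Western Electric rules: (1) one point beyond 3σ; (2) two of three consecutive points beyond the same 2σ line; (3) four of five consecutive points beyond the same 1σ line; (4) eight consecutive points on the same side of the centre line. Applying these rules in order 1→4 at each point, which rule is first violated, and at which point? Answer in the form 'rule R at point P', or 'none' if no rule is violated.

Zone of each point (C = within 1σ̂, B = 1σ̂–2σ̂, A = 2σ̂–3σ̂, * = beyond 3σ̂; sign = side of CL): 1:+C, 2:+C, 3:+C, 4:-C, 5:-B, 6:-C, 7:-B, 8:-C, 9:-B, 10:-B, 11:-C, 12:+C, 13:+B, 14:+C
Rule 4 (eight consecutive points on the same side of the centre line) is satisfied at point 11.

rule 4 at point 11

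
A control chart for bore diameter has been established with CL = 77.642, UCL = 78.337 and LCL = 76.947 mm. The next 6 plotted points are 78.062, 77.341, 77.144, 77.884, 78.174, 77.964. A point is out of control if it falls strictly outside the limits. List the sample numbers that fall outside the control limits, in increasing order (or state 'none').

All 6 points lie within [76.947, 78.337].

none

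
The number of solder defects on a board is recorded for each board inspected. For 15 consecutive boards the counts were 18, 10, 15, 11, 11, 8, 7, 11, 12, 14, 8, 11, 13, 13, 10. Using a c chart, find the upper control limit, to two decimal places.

c̄ = (18 + 10 + 15 + 11 + 11 + 8 + 7 + 11 + 12 + 14 + 8 + 11 + 13 + 13 + 10) / 15 = 172 / 15 = 11.4667
UCL = c̄ + 3√c̄ = 11.4667 + 3 × √11.4667 = 11.4667 + 3 × 3.3862 = 21.6254

21.63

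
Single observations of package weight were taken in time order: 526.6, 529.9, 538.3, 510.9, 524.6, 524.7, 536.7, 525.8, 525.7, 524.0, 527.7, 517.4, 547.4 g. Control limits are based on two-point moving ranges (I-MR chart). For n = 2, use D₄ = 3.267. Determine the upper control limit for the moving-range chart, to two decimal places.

Moving ranges: 3.3, 8.4, 27.4, 13.7, 0.1, 12.0, 10.9, 0.1, 1.7, 3.7, 10.3, 30.0; M̄R̄ = 121.6000 / 12 = 10.1333
UCL_MR = D₄·M̄R̄ = 3.267 × 10.1333 = 33.1056

33.11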